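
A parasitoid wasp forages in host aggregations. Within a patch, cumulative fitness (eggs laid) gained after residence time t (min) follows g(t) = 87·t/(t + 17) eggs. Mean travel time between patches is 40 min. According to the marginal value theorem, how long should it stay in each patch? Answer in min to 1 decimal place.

26.1 min

Optimal t* satisfies g'(t*) = g(t*)/(T + t*).
g'(t) = 87·17/(t + 17)². Setting 87·17/(t+17)² = 87t/[(t+17)(40+t)] gives 17(40+t) = t(t+17), so t² = 17×40 = 680.
t* = √680 = 26.08 min.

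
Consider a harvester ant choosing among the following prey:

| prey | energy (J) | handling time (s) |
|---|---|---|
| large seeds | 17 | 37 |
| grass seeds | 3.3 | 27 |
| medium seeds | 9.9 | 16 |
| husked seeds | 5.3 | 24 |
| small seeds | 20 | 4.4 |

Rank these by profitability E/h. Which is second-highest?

medium seeds

Profitability E/h (J/s): large seeds = 17/37 = 0.459, grass seeds = 3.3/27 = 0.122, medium seeds = 9.9/16 = 0.619, husked seeds = 5.3/24 = 0.221, small seeds = 20/4.4 = 4.55.
Ranked: small seeds > medium seeds > large seeds > husked seeds > grass seeds.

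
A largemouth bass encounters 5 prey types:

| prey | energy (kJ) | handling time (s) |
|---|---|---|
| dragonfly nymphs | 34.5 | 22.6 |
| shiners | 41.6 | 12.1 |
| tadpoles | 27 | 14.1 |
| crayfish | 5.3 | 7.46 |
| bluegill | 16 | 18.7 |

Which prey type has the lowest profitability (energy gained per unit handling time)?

Profitability E/h (kJ/s): dragonfly nymphs = 34.5/22.6 = 1.53, shiners = 41.6/12.1 = 3.44, tadpoles = 27/14.1 = 1.91, crayfish = 5.3/7.46 = 0.71, bluegill = 16/18.7 = 0.856.
Ranked: shiners > tadpoles > dragonfly nymphs > bluegill > crayfish.

crayfish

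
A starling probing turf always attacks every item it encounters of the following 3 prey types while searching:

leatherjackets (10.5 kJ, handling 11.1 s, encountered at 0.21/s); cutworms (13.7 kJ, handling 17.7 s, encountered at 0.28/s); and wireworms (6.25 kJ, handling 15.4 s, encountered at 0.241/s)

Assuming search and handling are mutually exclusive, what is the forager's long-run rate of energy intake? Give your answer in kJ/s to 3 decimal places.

0.629 kJ/s

R = (0.21×10.5 + 0.28×13.7 + 0.241×6.25) / (1 + 0.21×11.1 + 0.28×17.7 + 0.241×15.4) = 7.547/12 = 0.629 kJ/s.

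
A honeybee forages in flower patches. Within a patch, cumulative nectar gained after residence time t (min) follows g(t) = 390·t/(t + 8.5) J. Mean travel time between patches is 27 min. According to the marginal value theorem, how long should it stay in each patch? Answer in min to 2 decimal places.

15.15 min

By the marginal value theorem, leave when the instantaneous gain rate g'(t) equals the habitat-wide average g(t)/(T + t).
g'(t) = 390·8.5/(t + 8.5)². Setting 390·8.5/(t+8.5)² = 390t/[(t+8.5)(27+t)] gives 8.5(27+t) = t(t+8.5), so t² = 8.5×27 = 229.5.
t* = √229.5 = 15.15 min.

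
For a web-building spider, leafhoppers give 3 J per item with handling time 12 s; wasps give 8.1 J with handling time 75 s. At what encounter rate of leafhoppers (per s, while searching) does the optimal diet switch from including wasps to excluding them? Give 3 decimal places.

0.063 per s

At the threshold, the rate on leafhoppers alone equals the profitability of wasps: λ·3/(1 + λ·12) = 8.1/75 = 0.108.
Rearranging, λ(3 − 0.108×12) = 0.108, so λ = 0.108/1.704 = 0.06338 per s.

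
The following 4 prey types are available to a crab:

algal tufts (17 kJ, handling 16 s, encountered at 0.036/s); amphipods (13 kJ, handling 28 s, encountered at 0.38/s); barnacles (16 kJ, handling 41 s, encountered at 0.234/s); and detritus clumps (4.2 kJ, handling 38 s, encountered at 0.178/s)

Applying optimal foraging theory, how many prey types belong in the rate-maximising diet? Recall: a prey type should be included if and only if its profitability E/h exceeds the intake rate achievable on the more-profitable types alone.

Rank by E/h (kJ/s): algal tufts 1.06, amphipods 0.464, barnacles 0.39, detritus clumps 0.111. Include each in turn until the next type's E/h falls below the running intake rate.
Rate on top 1: 0.3883. amphipods: 0.464 > 0.3883 → include.
Rate on top 2: 0.4545. barnacles: 0.39 < 0.4545 → exclude; stop.
Optimal diet: algal tufts, amphipods — 2 of 4 types.

2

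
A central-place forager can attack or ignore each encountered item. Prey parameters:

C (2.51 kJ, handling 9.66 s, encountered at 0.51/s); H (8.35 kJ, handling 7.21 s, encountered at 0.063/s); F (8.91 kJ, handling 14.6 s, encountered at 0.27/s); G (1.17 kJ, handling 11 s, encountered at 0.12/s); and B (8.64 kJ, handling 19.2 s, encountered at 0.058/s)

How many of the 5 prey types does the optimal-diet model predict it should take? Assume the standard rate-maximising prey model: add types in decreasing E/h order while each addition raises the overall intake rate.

E/h in descending order: H 1.16, F 0.61, B 0.45, C 0.26, G 0.106 kJ/s. The optimal diet is the largest prefix of this list for which every included type satisfies E_i/h_i > R on the types above it.
Rate on top 1: 0.3617. F: 0.61 > 0.3617 → include.
Rate on top 2: 0.5433. B: 0.45 < 0.5433 → exclude; stop.
Optimal diet: H, F — 2 of 5 types.

2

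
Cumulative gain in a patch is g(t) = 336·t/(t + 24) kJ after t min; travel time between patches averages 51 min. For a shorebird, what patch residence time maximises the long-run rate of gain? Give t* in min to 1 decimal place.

35.0 min

Optimal t* satisfies g'(t*) = g(t*)/(T + t*).
g'(t) = 336·24/(t + 24)². Setting 336·24/(t+24)² = 336t/[(t+24)(51+t)] gives 24(51+t) = t(t+24), so t² = 24×51 = 1224.
t* = √1224 = 34.99 min.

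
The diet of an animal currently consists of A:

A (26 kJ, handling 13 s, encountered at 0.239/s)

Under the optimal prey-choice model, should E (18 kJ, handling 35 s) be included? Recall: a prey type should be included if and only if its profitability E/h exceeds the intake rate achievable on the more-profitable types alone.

No

Intake rate on the current diet: R = (0.239×26) / (1 + 0.239×13) = 6.214/4.107 = 1.513 kJ/s.
E: E/h = 18/35 = 0.5143 kJ/s.
Since 0.5143 < R, time spent handling E is better spent searching.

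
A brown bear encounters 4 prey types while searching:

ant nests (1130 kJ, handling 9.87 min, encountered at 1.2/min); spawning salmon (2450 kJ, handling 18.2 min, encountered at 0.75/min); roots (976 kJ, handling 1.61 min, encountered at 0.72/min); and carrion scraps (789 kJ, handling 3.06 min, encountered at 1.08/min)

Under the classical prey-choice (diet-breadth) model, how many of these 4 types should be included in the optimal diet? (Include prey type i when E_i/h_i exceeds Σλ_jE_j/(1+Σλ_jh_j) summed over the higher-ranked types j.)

E/h in descending order: roots 606, carrion scraps 258, spawning salmon 135, ant nests 114 kJ/min. The optimal diet is the largest prefix of this list for which every included type satisfies E_i/h_i > R on the types above it.
Rate on top 1: 325.5. carrion scraps: 258 < 325.5 → exclude; stop.
Optimal diet: roots — 1 of 4 types.

1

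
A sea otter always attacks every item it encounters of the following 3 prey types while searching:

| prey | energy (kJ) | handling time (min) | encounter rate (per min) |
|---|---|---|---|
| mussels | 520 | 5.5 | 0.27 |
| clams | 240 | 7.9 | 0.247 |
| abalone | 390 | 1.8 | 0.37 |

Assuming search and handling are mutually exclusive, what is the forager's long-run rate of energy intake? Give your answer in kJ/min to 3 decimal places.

67.417 kJ/min

R = Σλ_iE_i / (1 + Σλ_ih_i)
Numerator: 0.27×520 + 0.247×240 + 0.37×390 = 344
Denominator: 1 + 0.27×5.5 + 0.247×7.9 + 0.37×1.8 = 5.102
R = 344/5.102 = 67.42 kJ/min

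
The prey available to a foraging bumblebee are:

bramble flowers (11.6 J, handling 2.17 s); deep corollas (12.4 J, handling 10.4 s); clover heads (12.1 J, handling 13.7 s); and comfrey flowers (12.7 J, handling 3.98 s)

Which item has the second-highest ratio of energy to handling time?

comfrey flowers

In descending order of E/h:
bramble flowers: 11.6/2.17 = 5.35 J/s
comfrey flowers: 12.7/3.98 = 3.19 J/s
deep corollas: 12.4/10.4 = 1.19 J/s
clover heads: 12.1/13.7 = 0.883 J/s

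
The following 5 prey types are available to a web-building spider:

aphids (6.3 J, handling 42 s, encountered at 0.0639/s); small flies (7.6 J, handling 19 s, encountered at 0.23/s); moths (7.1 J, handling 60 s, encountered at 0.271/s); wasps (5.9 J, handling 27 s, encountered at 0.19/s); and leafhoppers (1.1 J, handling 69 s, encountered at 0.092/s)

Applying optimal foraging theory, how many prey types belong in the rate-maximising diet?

1

Profitabilities (E/h, J/s): small flies 0.4, wasps 0.219, aphids 0.15, moths 0.118, leafhoppers 0.0159. Add prey in this order while the next type's profitability exceeds the intake rate on those already taken.
Rate on top 1: 0.3255. wasps: 0.219 < 0.3255 → exclude; stop.
Optimal diet: small flies — 1 of 5 types.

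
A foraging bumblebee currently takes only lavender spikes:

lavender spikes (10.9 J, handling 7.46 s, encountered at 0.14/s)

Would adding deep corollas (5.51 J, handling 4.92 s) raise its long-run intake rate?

Current rate: (0.14×10.9)/(1 + 0.14×7.46) = 0.7464 J/s.
Profitability of deep corollas: 5.51/4.92 = 1.12 J/s.
Since 1.12 > R, including deep corollas increases the long-run rate.

Yes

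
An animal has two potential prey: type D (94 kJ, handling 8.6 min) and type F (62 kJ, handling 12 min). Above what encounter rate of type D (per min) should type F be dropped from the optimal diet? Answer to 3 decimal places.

At the threshold, the rate on type D alone equals the profitability of type F: λ·94/(1 + λ·8.6) = 62/12 = 5.167.
Rearranging, λ(94 − 5.167×8.6) = 5.167, so λ = 5.167/49.57 = 0.1042 per min.

0.104 per min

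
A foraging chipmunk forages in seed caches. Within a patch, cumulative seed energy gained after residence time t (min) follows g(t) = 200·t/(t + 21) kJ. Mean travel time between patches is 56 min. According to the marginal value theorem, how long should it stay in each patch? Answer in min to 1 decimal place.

Maximise g(t)/(T+t): set derivative to zero → g'(t)(T+t) = g(t).
g'(t) = 200·21/(t + 21)². Setting 200·21/(t+21)² = 200t/[(t+21)(56+t)] gives 21(56+t) = t(t+21), so t² = 21×56 = 1176.
t* = √1176 = 34.29 min.

34.3 min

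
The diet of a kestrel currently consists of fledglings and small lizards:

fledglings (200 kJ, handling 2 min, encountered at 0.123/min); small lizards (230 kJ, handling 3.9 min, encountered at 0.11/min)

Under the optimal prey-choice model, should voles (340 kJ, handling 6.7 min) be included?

Yes

Current rate: (0.123×200 + 0.11×230)/(1 + 0.123×2 + 0.11×3.9) = 29.79 kJ/min.
voles: E/h = 340/6.7 = 50.75 kJ/min.
Since 50.75 > R, including voles increases the long-run rate.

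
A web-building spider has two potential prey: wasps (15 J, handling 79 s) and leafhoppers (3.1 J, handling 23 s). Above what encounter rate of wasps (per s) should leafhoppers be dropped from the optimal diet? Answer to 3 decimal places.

0.031 per s

At the threshold, the rate on wasps alone equals the profitability of leafhoppers: λ·15/(1 + λ·79) = 3.1/23 = 0.1348.
Rearranging, λ(15 − 0.1348×79) = 0.1348, so λ = 0.1348/4.352 = 0.03097 per s.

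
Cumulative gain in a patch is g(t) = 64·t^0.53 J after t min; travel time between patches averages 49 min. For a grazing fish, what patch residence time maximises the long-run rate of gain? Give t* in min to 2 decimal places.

Maximise g(t)/(T+t): set derivative to zero → g'(t)(T+t) = g(t).
g'(t) = 0.53·64·t^-0.47. Setting 0.53·64·t^-0.47 = 64·t^0.53/(49+t) gives 0.53(49+t) = t, so 0.47·t = 0.53×49.
t* = 0.53×49/0.47 = 55.26 min.

55.26 min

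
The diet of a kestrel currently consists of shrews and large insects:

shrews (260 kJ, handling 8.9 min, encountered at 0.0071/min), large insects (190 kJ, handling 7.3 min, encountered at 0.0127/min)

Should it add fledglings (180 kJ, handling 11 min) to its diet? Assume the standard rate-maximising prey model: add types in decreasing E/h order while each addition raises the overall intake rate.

Yes

On shrews and large insects alone, R = ΣλE/(1+Σλh) = 4.259/1.156 = 3.685 kJ/min.
Profitability of fledglings: 180/11 = 16.36 kJ/min.
16.36 > 3.685, so adding fledglings raises the average — include it.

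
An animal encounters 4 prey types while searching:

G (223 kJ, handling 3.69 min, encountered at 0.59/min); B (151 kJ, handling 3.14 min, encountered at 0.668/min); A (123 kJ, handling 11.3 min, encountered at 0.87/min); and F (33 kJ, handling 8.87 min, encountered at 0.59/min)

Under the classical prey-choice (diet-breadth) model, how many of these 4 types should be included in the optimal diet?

Profitabilities (E/h, kJ/min): G 60.4, B 48.1, A 10.9, F 3.72. Add prey in this order while the next type's profitability exceeds the intake rate on those already taken.
Rate on top 1: 41.41. B: 48.1 > 41.41 → include.
Rate on top 2: 44.07. A: 10.9 < 44.07 → exclude; stop.
Optimal diet: G, B — 2 of 4 types.

2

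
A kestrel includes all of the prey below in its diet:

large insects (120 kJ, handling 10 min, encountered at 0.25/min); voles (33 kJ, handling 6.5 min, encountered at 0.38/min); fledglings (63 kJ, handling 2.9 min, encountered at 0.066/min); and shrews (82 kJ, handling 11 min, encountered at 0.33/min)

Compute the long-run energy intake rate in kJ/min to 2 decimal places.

Energy encountered per unit search time: 0.25×120 + 0.38×33 + 0.066×63 + 0.33×82 = 73.76 kJ/min.
Handling time per unit search time: 0.25×10 + 0.38×6.5 + 0.066×2.9 + 0.33×11 = 8.791.
Rate = 73.76/(1 + 8.791) = 7.533 kJ/min.

7.53 kJ/min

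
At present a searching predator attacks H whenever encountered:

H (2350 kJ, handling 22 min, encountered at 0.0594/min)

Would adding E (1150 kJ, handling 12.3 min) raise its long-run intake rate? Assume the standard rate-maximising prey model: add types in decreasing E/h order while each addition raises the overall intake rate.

Current rate: (0.0594×2350)/(1 + 0.0594×22) = 60.51 kJ/min.
Profitability of E: 1150/12.3 = 93.5 kJ/min.
93.5 > 60.51, so adding E raises the average — include it.

Yes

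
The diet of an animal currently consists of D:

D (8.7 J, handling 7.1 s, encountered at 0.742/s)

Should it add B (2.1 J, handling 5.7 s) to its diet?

Current rate: (0.742×8.7)/(1 + 0.742×7.1) = 1.03 J/s.
Profitability of B: 2.1/5.7 = 0.3684 J/s.
0.3684 < 1.03, so adding B would lower the average — exclude it.

No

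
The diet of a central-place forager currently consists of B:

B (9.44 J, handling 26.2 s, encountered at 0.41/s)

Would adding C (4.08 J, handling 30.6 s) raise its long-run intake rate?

Current rate: (0.41×9.44)/(1 + 0.41×26.2) = 0.3296 J/s.
C: E/h = 4.08/30.6 = 0.1333 J/s.
Since 0.1333 < R, time spent handling C is better spent searching.

No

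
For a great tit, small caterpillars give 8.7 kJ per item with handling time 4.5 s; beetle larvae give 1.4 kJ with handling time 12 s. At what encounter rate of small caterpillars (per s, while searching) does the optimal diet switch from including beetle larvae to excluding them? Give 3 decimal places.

0.014 per s

At the threshold, the rate on small caterpillars alone equals the profitability of beetle larvae: λ·8.7/(1 + λ·4.5) = 1.4/12 = 0.1167.
Rearranging, λ(8.7 − 0.1167×4.5) = 0.1167, so λ = 0.1167/8.175 = 0.01427 per s.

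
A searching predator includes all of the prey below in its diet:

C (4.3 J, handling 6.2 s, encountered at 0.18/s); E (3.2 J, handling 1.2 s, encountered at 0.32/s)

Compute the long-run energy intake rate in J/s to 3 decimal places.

R = (0.18×4.3 + 0.32×3.2) / (1 + 0.18×6.2 + 0.32×1.2) = 1.798/2.5 = 0.7192 J/s.

0.719 J/s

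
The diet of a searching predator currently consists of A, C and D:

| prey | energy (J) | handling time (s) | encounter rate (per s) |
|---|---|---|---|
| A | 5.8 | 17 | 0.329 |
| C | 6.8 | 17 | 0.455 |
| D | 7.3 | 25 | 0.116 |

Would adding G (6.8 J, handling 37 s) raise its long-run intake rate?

No

Intake rate on the current diet: R = (0.329×5.8 + 0.455×6.8 + 0.116×7.3) / (1 + 0.329×17 + 0.455×17 + 0.116×25) = 5.849/17.23 = 0.3395 J/s.
G: E/h = 6.8/37 = 0.1838 J/s.
0.1838 < 0.3395, so adding G would lower the average — exclude it.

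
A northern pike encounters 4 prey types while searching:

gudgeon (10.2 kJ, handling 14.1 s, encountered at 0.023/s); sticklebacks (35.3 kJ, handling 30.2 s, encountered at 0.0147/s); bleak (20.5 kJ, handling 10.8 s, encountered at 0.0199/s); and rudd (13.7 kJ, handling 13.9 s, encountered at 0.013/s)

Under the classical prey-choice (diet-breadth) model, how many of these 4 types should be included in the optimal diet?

4

Rank by E/h (kJ/s): bleak 1.9, sticklebacks 1.17, rudd 0.986, gudgeon 0.723. Include each in turn until the next type's E/h falls below the running intake rate.
Rate on top 1: 0.3358. sticklebacks: 1.17 > 0.3358 → include.
Rate on top 2: 0.5587. rudd: 0.986 > 0.5587 → include.
Rate on top 3: 0.6007. gudgeon: 0.723 > 0.6007 → include.
Optimal diet: bleak, sticklebacks, rudd, gudgeon — 4 of 4 types.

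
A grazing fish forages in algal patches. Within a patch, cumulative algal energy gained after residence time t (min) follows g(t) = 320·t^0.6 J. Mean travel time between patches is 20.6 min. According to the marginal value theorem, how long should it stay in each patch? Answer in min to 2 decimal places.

30.90 min

By the marginal value theorem, leave when the instantaneous gain rate g'(t) equals the habitat-wide average g(t)/(T + t).
g'(t) = 0.6·320·t^-0.4. Setting 0.6·320·t^-0.4 = 320·t^0.6/(20.6+t) gives 0.6(20.6+t) = t, so 0.40·t = 0.6×20.6.
t* = 0.6×20.6/0.40 = 30.9 min.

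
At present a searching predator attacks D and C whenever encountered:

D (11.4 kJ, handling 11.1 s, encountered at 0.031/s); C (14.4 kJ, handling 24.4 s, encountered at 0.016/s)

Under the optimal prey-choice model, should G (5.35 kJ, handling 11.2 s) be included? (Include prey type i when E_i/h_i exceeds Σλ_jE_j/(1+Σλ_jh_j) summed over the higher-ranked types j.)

Intake rate on the current diet: R = (0.031×11.4 + 0.016×14.4) / (1 + 0.031×11.1 + 0.016×24.4) = 0.5838/1.734 = 0.3366 kJ/s.
Profitability of G: 5.35/11.2 = 0.4777 kJ/s.
0.4777 > 0.3366, so adding G raises the average — include it.

Yes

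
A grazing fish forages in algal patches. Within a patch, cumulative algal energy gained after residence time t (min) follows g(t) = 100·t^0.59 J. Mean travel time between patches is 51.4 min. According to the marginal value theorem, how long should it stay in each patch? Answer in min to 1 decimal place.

By the marginal value theorem, leave when the instantaneous gain rate g'(t) equals the habitat-wide average g(t)/(T + t).
g'(t) = 0.59·100·t^-0.41. Setting 0.59·100·t^-0.41 = 100·t^0.59/(51.4+t) gives 0.59(51.4+t) = t, so 0.41·t = 0.59×51.4.
t* = 0.59×51.4/0.41 = 73.97 min.

74.0 min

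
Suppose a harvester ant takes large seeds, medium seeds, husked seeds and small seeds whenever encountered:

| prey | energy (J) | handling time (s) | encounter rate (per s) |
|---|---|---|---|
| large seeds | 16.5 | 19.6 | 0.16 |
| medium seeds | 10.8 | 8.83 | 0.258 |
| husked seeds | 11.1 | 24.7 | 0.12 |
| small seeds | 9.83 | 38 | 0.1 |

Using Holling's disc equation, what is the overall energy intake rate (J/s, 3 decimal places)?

0.587 J/s

R = (0.16×16.5 + 0.258×10.8 + 0.12×11.1 + 0.1×9.83) / (1 + 0.16×19.6 + 0.258×8.83 + 0.12×24.7 + 0.1×38) = 7.741/13.18 = 0.5874 J/s.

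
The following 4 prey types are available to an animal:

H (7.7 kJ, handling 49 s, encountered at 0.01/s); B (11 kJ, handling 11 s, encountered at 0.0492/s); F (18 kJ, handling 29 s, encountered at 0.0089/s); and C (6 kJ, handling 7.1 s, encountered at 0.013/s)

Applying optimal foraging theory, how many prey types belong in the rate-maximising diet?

3

Profitabilities (E/h, kJ/s): B 1, C 0.845, F 0.621, H 0.157. Add prey in this order while the next type's profitability exceeds the intake rate on those already taken.
Rate on top 1: 0.3512. C: 0.845 > 0.3512 → include.
Rate on top 2: 0.3791. F: 0.621 > 0.3791 → include.
Rate on top 3: 0.412. H: 0.157 < 0.412 → exclude; stop.
Optimal diet: B, C, F — 3 of 4 types.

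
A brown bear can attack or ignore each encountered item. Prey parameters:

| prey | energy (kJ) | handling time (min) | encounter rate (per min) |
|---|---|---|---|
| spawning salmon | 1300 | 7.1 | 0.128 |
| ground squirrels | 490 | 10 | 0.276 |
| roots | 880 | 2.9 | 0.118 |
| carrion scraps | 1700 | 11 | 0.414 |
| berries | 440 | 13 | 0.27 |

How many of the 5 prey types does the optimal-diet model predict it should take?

E/h in descending order: roots 303, spawning salmon 183, carrion scraps 155, ground squirrels 49, berries 33.8 kJ/min. The optimal diet is the largest prefix of this list for which every included type satisfies E_i/h_i > R on the types above it.
Rate on top 1: 77.37. spawning salmon: 183 > 77.37 → include.
Rate on top 2: 120.1. carrion scraps: 155 > 120.1 → include.
Rate on top 3: 143.1. ground squirrels: 49 < 143.1 → exclude; stop.
Optimal diet: roots, spawning salmon, carrion scraps — 3 of 5 types.

3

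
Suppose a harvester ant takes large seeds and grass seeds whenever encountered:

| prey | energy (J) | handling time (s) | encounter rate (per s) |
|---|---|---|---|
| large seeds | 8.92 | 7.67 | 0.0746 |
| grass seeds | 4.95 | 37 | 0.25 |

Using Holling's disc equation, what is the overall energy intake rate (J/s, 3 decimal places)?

0.176 J/s

Energy encountered per unit search time: 0.0746×8.92 + 0.25×4.95 = 1.903 J/s.
Handling time per unit search time: 0.0746×7.67 + 0.25×37 = 9.822.
Rate = 1.903/(1 + 9.822) = 0.1758 J/s.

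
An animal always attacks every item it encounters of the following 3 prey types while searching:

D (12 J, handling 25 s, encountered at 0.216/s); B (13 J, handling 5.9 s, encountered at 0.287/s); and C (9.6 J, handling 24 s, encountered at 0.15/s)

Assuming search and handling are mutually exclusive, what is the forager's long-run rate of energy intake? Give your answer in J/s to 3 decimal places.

0.664 J/s

Energy encountered per unit search time: 0.216×12 + 0.287×13 + 0.15×9.6 = 7.763 J/s.
Handling time per unit search time: 0.216×25 + 0.287×5.9 + 0.15×24 = 10.69.
Rate = 7.763/(1 + 10.69) = 0.6639 J/s.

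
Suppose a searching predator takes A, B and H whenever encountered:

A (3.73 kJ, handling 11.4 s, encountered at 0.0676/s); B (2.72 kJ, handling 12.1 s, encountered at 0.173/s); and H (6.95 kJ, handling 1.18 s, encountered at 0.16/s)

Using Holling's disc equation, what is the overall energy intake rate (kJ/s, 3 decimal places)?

Energy encountered per unit search time: 0.0676×3.73 + 0.173×2.72 + 0.16×6.95 = 1.835 kJ/s.
Handling time per unit search time: 0.0676×11.4 + 0.173×12.1 + 0.16×1.18 = 3.053.
Rate = 1.835/(1 + 3.053) = 0.4527 kJ/s.

0.453 kJ/s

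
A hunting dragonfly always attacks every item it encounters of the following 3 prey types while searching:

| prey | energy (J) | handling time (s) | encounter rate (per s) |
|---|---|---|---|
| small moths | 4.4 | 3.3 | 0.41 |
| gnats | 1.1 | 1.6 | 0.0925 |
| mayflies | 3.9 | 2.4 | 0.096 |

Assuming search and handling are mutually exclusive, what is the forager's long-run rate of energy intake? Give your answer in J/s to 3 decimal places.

R = Σλ_iE_i / (1 + Σλ_ih_i)
Numerator: 0.41×4.4 + 0.0925×1.1 + 0.096×3.9 = 2.28
Denominator: 1 + 0.41×3.3 + 0.0925×1.6 + 0.096×2.4 = 2.731
R = 2.28/2.731 = 0.8348 J/s

0.835 J/s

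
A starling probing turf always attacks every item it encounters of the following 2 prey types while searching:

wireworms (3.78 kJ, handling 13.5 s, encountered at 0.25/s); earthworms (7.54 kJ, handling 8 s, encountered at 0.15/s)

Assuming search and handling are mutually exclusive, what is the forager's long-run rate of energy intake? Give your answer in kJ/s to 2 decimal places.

R = Σλ_iE_i / (1 + Σλ_ih_i)
Numerator: 0.25×3.78 + 0.15×7.54 = 2.076
Denominator: 1 + 0.25×13.5 + 0.15×8 = 5.575
R = 2.076/5.575 = 0.3724 kJ/s

0.37 kJ/s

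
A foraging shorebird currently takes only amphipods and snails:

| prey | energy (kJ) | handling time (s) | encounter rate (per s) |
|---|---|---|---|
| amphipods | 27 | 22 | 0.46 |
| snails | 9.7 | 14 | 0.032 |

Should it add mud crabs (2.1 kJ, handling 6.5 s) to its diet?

No

Intake rate on the current diet: R = (0.46×27 + 0.032×9.7) / (1 + 0.46×22 + 0.032×14) = 12.73/11.57 = 1.1 kJ/s.
Profitability of mud crabs: 2.1/6.5 = 0.3231 kJ/s.
Since 0.3231 < R, time spent handling mud crabs is better spent searching.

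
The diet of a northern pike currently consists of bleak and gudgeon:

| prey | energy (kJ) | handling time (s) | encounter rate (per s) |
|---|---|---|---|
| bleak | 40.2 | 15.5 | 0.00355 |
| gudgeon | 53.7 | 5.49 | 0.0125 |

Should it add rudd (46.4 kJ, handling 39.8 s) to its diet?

Current rate: (0.00355×40.2 + 0.0125×53.7)/(1 + 0.00355×15.5 + 0.0125×5.49) = 0.7244 kJ/s.
Profitability of rudd: 46.4/39.8 = 1.166 kJ/s.
Since 1.166 > R, including rudd increases the long-run rate.

Yes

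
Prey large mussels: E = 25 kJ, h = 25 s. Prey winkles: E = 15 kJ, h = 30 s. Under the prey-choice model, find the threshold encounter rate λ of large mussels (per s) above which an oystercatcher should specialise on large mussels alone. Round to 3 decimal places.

At the threshold, the rate on large mussels alone equals the profitability of winkles: λ·25/(1 + λ·25) = 15/30 = 0.5.
Rearranging, λ(25 − 0.5×25) = 0.5, so λ = 0.5/12.5 = 0.04 per s.

0.040 per s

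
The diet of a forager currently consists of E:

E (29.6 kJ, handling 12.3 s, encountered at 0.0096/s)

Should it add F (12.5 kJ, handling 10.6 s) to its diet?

Intake rate on the current diet: R = (0.0096×29.6) / (1 + 0.0096×12.3) = 0.2842/1.118 = 0.2541 kJ/s.
Profitability of F: 12.5/10.6 = 1.179 kJ/s.
1.179 > 0.2541, so adding F raises the average — include it.

Yes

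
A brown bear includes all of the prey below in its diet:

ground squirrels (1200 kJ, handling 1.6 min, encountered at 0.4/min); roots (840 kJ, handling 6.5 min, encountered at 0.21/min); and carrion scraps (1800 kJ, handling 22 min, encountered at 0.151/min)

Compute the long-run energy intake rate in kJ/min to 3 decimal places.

146.705 kJ/min

R = Σλ_iE_i / (1 + Σλ_ih_i)
Numerator: 0.4×1200 + 0.21×840 + 0.151×1800 = 928.2
Denominator: 1 + 0.4×1.6 + 0.21×6.5 + 0.151×22 = 6.327
R = 928.2/6.327 = 146.7 kJ/min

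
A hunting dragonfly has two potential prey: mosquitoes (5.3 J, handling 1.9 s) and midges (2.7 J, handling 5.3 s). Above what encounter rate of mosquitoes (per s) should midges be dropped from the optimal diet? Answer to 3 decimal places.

Drop midges once their profitability E₂/h₂ falls below the rate achievable on mosquitoes alone: E₂/h₂ = λE₁/(1 + λh₁).
Solve for λ: λE₁h₂ = E₂(1 + λh₁) → λ(E₁h₂ − E₂h₁) = E₂ → λ = E₂/(E₁h₂ − E₂h₁).
λ = 2.7/(5.3×5.3 − 2.7×1.9) = 2.7/22.96 = 0.1176 per s.

0.118 per s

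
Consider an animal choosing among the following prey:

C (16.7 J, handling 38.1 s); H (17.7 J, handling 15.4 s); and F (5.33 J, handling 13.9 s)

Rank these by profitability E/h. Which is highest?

In descending order of E/h:
H: 17.7/15.4 = 1.15 J/s
C: 16.7/38.1 = 0.438 J/s
F: 5.33/13.9 = 0.383 J/s

H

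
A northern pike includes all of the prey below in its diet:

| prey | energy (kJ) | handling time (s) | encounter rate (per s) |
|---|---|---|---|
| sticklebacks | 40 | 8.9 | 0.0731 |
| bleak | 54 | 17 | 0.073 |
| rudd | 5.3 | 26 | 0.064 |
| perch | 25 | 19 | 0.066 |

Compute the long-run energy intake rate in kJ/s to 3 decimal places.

Energy encountered per unit search time: 0.0731×40 + 0.073×54 + 0.064×5.3 + 0.066×25 = 8.855 kJ/s.
Handling time per unit search time: 0.0731×8.9 + 0.073×17 + 0.064×26 + 0.066×19 = 4.81.
Rate = 8.855/(1 + 4.81) = 1.524 kJ/s.

1.524 kJ/s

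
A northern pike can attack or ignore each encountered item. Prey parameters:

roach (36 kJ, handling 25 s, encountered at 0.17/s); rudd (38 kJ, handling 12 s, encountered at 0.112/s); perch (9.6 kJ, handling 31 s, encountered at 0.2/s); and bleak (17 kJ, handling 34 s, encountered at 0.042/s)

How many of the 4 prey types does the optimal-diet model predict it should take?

1

Profitabilities (E/h, kJ/s): rudd 3.17, roach 1.44, bleak 0.5, perch 0.31. Add prey in this order while the next type's profitability exceeds the intake rate on those already taken.
Rate on top 1: 1.816. roach: 1.44 < 1.816 → exclude; stop.
Optimal diet: rudd — 1 of 4 types.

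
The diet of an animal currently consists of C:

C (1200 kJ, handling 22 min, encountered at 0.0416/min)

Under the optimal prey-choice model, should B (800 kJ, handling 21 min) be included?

Yes

Intake rate on the current diet: R = (0.0416×1200) / (1 + 0.0416×22) = 49.92/1.915 = 26.07 kJ/min.
B: E/h = 800/21 = 38.1 kJ/min.
Since 38.1 > R, including B increases the long-run rate.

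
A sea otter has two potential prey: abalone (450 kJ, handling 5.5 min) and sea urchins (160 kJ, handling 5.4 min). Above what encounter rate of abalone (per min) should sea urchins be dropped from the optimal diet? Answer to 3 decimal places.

At the threshold, the rate on abalone alone equals the profitability of sea urchins: λ·450/(1 + λ·5.5) = 160/5.4 = 29.63.
Rearranging, λ(450 − 29.63×5.5) = 29.63, so λ = 29.63/287 = 0.1032 per min.

0.103 per min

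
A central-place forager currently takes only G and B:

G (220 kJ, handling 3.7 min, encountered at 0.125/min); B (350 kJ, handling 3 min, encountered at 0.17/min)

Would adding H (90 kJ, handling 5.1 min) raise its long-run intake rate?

No

On G and B alone, R = ΣλE/(1+Σλh) = 87/1.973 = 44.11 kJ/min.
Profitability of H: 90/5.1 = 17.65 kJ/min.
Since 17.65 < R, time spent handling H is better spent searching.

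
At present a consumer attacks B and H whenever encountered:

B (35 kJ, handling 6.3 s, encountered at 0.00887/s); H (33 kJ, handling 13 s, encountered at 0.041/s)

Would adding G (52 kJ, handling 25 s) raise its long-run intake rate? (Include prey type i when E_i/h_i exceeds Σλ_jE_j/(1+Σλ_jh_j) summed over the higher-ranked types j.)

Yes

Current rate: (0.00887×35 + 0.041×33)/(1 + 0.00887×6.3 + 0.041×13) = 1.047 kJ/s.
G: E/h = 52/25 = 2.08 kJ/s.
Since 2.08 > R, including G increases the long-run rate.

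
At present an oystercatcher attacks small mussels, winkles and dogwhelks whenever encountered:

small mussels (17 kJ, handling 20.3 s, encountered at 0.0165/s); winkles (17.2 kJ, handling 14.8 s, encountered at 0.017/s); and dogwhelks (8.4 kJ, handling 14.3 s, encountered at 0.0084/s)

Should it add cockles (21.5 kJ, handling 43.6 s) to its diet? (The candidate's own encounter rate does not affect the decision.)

Yes

Intake rate on the current diet: R = (0.0165×17 + 0.017×17.2 + 0.0084×8.4) / (1 + 0.0165×20.3 + 0.017×14.8 + 0.0084×14.3) = 0.6435/1.707 = 0.377 kJ/s.
cockles: E/h = 21.5/43.6 = 0.4931 kJ/s.
0.4931 > 0.377, so adding cockles raises the average — include it.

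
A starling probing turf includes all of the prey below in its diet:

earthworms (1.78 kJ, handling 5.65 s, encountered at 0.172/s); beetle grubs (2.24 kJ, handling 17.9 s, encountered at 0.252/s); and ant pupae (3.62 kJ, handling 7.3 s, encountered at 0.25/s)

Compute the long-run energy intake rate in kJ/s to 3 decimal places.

R = (0.172×1.78 + 0.252×2.24 + 0.25×3.62) / (1 + 0.172×5.65 + 0.252×17.9 + 0.25×7.3) = 1.776/8.308 = 0.2137 kJ/s.

0.214 kJ/s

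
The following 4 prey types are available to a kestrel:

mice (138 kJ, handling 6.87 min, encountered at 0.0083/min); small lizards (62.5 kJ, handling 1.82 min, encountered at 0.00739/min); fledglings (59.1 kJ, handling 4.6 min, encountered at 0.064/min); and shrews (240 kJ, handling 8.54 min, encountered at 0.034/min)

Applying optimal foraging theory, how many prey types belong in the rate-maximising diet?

E/h in descending order: small lizards 34.3, shrews 28.1, mice 20.1, fledglings 12.8 kJ/min. The optimal diet is the largest prefix of this list for which every included type satisfies E_i/h_i > R on the types above it.
Rate on top 1: 0.4557. shrews: 28.1 > 0.4557 → include.
Rate on top 2: 6.613. mice: 20.1 > 6.613 → include.
Rate on top 3: 7.177. fledglings: 12.8 > 7.177 → include.
Optimal diet: small lizards, shrews, mice, fledglings — 4 of 4 types.

4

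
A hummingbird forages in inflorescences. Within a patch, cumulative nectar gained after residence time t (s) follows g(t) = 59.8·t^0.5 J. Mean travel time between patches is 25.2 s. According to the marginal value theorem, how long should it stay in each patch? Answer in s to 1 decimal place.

25.2 s

By the marginal value theorem, leave when the instantaneous gain rate g'(t) equals the habitat-wide average g(t)/(T + t).
g'(t) = 0.5·59.8·t^-0.5. Setting 0.5·59.8·t^-0.5 = 59.8·t^0.5/(25.2+t) gives 0.5(25.2+t) = t, so 0.50·t = 0.5×25.2.
t* = 0.5×25.2/0.50 = 25.2 s.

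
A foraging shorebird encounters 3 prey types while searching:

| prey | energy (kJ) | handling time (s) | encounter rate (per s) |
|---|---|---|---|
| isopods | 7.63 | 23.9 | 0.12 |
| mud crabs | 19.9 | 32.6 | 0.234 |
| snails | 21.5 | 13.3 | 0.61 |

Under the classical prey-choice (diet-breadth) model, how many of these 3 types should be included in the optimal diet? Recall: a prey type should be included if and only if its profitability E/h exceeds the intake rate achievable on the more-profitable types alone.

Profitabilities (E/h, kJ/s): snails 1.62, mud crabs 0.61, isopods 0.319. Add prey in this order while the next type's profitability exceeds the intake rate on those already taken.
Rate on top 1: 1.439. mud crabs: 0.61 < 1.439 → exclude; stop.
Optimal diet: snails — 1 of 3 types.

1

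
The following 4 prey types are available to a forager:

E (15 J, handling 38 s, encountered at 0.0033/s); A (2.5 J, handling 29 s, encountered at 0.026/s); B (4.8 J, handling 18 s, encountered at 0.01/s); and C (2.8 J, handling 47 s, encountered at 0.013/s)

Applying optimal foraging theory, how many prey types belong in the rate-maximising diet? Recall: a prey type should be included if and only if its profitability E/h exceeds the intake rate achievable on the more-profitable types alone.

3

Profitabilities (E/h, J/s): E 0.395, B 0.267, A 0.0862, C 0.0596. Add prey in this order while the next type's profitability exceeds the intake rate on those already taken.
Rate on top 1: 0.04398. B: 0.267 > 0.04398 → include.
Rate on top 2: 0.07469. A: 0.0862 > 0.07469 → include.
Rate on top 3: 0.07891. C: 0.0596 < 0.07891 → exclude; stop.
Optimal diet: E, B, A — 3 of 4 types.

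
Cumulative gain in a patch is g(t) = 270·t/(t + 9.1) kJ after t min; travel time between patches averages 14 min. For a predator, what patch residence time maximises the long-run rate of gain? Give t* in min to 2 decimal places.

11.29 min

Optimal t* satisfies g'(t*) = g(t*)/(T + t*).
g'(t) = 270·9.1/(t + 9.1)². Setting 270·9.1/(t+9.1)² = 270t/[(t+9.1)(14+t)] gives 9.1(14+t) = t(t+9.1), so t² = 9.1×14 = 127.4.
t* = √127.4 = 11.29 min.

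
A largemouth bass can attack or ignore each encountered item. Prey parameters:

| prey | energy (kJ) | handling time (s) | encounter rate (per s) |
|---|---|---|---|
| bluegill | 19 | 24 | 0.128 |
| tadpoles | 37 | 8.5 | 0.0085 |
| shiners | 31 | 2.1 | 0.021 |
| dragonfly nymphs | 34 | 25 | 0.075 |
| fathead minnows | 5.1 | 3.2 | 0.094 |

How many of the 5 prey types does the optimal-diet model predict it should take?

4

E/h in descending order: shiners 14.8, tadpoles 4.35, fathead minnows 1.59, dragonfly nymphs 1.36, bluegill 0.792 kJ/s. The optimal diet is the largest prefix of this list for which every included type satisfies E_i/h_i > R on the types above it.
Rate on top 1: 0.6235. tadpoles: 4.35 > 0.6235 → include.
Rate on top 2: 0.8649. fathead minnows: 1.59 > 0.8649 → include.
Rate on top 3: 1.02. dragonfly nymphs: 1.36 > 1.02 → include.
Rate on top 4: 1.213. bluegill: 0.792 < 1.213 → exclude; stop.
Optimal diet: shiners, tadpoles, fathead minnows, dragonfly nymphs — 4 of 5 types.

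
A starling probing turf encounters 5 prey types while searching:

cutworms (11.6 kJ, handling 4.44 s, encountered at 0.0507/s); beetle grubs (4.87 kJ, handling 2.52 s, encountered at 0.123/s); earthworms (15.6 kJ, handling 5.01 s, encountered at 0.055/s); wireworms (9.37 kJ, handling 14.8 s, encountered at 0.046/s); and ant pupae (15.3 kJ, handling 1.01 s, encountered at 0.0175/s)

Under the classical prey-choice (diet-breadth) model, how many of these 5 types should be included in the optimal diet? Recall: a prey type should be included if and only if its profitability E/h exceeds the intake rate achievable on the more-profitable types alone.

Profitabilities (E/h, kJ/s): ant pupae 15.1, earthworms 3.11, cutworms 2.61, beetle grubs 1.93, wireworms 0.633. Add prey in this order while the next type's profitability exceeds the intake rate on those already taken.
Rate on top 1: 0.2631. earthworms: 3.11 > 0.2631 → include.
Rate on top 2: 0.8705. cutworms: 2.61 > 0.8705 → include.
Rate on top 3: 1.129. beetle grubs: 1.93 > 1.129 → include.
Rate on top 4: 1.265. wireworms: 0.633 < 1.265 → exclude; stop.
Optimal diet: ant pupae, earthworms, cutworms, beetle grubs — 4 of 5 types.

4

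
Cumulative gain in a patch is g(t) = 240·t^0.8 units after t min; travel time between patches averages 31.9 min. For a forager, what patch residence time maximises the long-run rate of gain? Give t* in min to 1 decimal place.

127.6 min

By the marginal value theorem, leave when the instantaneous gain rate g'(t) equals the habitat-wide average g(t)/(T + t).
g'(t) = 0.8·240·t^-0.2. Setting 0.8·240·t^-0.2 = 240·t^0.8/(31.9+t) gives 0.8(31.9+t) = t, so 0.20·t = 0.8×31.9.
t* = 0.8×31.9/0.20 = 127.6 min.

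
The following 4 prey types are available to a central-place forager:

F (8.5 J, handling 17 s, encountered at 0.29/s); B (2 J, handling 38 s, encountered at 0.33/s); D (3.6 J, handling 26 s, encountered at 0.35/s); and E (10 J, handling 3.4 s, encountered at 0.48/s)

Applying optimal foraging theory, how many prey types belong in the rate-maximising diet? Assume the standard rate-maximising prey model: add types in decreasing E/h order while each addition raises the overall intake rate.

1

Rank by E/h (J/s): E 2.94, F 0.5, D 0.138, B 0.0526. Include each in turn until the next type's E/h falls below the running intake rate.
Rate on top 1: 1.824. F: 0.5 < 1.824 → exclude; stop.
Optimal diet: E — 1 of 4 types.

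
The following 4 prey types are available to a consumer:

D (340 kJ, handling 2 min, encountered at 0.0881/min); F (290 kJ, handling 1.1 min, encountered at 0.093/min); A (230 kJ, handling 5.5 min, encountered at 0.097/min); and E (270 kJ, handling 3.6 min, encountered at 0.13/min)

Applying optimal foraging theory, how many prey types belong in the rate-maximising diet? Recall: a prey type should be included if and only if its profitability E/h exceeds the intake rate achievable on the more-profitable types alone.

E/h in descending order: F 264, D 170, E 75, A 41.8 kJ/min. The optimal diet is the largest prefix of this list for which every included type satisfies E_i/h_i > R on the types above it.
Rate on top 1: 24.47. D: 170 > 24.47 → include.
Rate on top 2: 44.52. E: 75 > 44.52 → include.
Rate on top 3: 52.69. A: 41.8 < 52.69 → exclude; stop.
Optimal diet: F, D, E — 3 of 4 types.

3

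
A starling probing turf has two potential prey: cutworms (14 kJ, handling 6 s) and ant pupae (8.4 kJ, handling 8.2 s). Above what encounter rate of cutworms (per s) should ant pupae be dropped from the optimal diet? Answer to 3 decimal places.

The zero-one rule: include ant pupae iff E₂/h₂ > λE₁/(1+λh₁). Equality gives the switch point.
λE₁h₂ = E₂ + λE₂h₁ ⇒ λ = E₂/(E₁h₂ − E₂h₁) = 8.4/(114.8 − 50.4) = 0.1304 per s.

0.130 per s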